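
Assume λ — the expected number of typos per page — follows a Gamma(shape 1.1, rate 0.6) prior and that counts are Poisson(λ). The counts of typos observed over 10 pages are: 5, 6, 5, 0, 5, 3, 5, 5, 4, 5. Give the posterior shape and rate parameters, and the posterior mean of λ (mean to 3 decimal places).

The Poisson likelihood adds the total count to the shape and the number of exposure periods to the rate. Here ∑xᵢ = 43 and n = 10, so shape 1.1→44.1 and rate 0.6→10.6.
Posterior mean = shape/rate = 44.1/10.6 = 4.160.

Posterior: Gamma(shape=44.1, rate=10.6); mean ≈ 4.160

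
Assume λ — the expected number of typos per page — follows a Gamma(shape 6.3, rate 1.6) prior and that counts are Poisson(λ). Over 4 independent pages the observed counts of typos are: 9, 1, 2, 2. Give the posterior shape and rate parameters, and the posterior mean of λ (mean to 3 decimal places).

The Poisson likelihood adds the total count to the shape and the number of exposure periods to the rate. Here ∑xᵢ = 14 and n = 4, so shape 6.3→20.3 and rate 1.6→5.6.
E[λ | data] = 20.3/5.6 = 3.625.

Posterior: Gamma(shape=20.3, rate=5.6); mean ≈ 3.625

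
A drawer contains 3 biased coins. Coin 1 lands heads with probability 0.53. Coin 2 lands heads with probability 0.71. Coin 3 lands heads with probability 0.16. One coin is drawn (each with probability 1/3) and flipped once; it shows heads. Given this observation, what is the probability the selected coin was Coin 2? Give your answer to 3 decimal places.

P(heads|C1) = 0.53; P(heads|C2) = 0.71; P(heads|C3) = 0.16.
Prior × likelihood for each source: 0.333333·0.53=0.1767, 0.333333·0.71=0.2367, 0.333333·0.16=0.05333. Summing gives P(heads) = 0.46667.
P(Coin 2 | heads) = 0.2367 / 0.46667 = 0.507.

Posterior probability ≈ 0.507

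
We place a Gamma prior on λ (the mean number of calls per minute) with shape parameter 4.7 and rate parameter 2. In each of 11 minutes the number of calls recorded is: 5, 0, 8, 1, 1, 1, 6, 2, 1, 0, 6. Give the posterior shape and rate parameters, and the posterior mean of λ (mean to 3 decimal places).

Posterior: Gamma(shape=35.7, rate=13); mean ≈ 2.746

Total count ∑xᵢ = 31 over n = 11 minutes.
Gamma is conjugate to the Poisson likelihood: posterior is Gamma(shape = 4.7+31 = 35.7, rate = 2+11 = 13).
Posterior mean = shape/rate = 35.7/13 = 2.746.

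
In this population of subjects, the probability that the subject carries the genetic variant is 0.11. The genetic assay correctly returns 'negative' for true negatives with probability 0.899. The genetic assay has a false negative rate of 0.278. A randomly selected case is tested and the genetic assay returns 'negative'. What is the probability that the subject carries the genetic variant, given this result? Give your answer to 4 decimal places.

P(H | E) ≈ 0.0368

Write H for 'the subject carries the genetic variant'. Prior odds H:¬H = 0.11/0.89 = 0.12360. For the 'negative' outcome, the likelihood ratio is 0.278/0.899 = 0.30923.
Posterior odds = 0.12360 × 0.30923 = 0.038220, so P(H|E) = 0.038220/(1+0.038220) = 0.0368.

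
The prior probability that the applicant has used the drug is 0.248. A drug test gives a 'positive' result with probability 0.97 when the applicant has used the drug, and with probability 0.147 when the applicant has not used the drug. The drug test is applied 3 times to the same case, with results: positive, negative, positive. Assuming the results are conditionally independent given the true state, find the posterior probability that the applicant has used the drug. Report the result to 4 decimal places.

With H the event that the applicant has used the drug, the joint likelihood of the observed sequence is P(data|H) = 0.97·0.03·0.97 = 0.028227 and P(data|¬H) = 0.147·0.853·0.147 = 0.018432.
Bayes: P(H|data) = 0.248·0.028227 / (0.248·0.028227 + 0.752·0.018432) = 0.0070003/0.020862 = 0.3356.

Posterior P(H) ≈ 0.3356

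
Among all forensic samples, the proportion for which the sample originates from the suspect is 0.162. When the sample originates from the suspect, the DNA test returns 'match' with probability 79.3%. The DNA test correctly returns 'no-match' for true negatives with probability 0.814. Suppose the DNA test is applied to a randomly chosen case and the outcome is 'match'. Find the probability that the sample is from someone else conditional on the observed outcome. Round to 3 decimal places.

Let H be the event that the sample originates from the suspect. P(H) = 0.162, so P(¬H) = 0.838. With E the 'match' result, P(E|H) = 0.793 and P(E|¬H) = 0.186.
P(E) = 0.793·0.162 + 0.186·0.838 = 0.12847 + 0.15587 = 0.28433.
By Bayes' theorem, P(H|E) = 0.12847 / 0.28433 = 0.452. Hence P(¬H|E) = 1 − 0.452 = 0.548.

P(¬H | E) ≈ 0.548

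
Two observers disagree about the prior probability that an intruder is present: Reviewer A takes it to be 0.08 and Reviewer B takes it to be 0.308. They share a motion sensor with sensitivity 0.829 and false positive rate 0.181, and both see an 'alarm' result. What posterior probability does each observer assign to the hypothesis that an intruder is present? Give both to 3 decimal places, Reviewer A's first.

Reviewer A: 0.285; Reviewer B: 0.671

P('+'|H) = 0.829, P('+'|¬H) = 0.181.
Reviewer A: numerator 0.829·0.08 = 0.066320; evidence = 0.066320+0.181·0.92 = 0.23284; posterior = 0.285.
Reviewer B: numerator 0.829·0.308 = 0.25533; evidence = 0.25533+0.181·0.692 = 0.38058; posterior = 0.671.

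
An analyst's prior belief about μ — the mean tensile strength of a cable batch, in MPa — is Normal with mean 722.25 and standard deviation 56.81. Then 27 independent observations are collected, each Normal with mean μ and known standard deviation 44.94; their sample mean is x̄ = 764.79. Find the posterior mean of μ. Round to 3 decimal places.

Posterior mean ≈ 763.826

With known σ, the Normal prior is conjugate. Weight on the data is w = (n/σ²)/(n/σ² + 1/τ₀²) = 0.0133690/(0.0133690+0.00030985) = 0.97735.
Posterior mean = w·x̄ + (1−w)·μ₀ = 0.97735·764.79 + 0.022652·722.25 = 763.826.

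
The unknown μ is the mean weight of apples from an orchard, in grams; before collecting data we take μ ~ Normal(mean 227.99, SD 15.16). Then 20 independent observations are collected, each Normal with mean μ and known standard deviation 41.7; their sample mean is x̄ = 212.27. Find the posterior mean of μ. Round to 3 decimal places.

Prior precision 1/τ₀² = 1/15.16² = 0.00435113; data precision n/σ² = 20/41.7² = 0.0115016.
Posterior precision = 0.00435113 + 0.0115016 = 0.0158527.
Posterior mean = (0.00435113·227.99 + 0.0115016·212.27) / 0.0158527 = 216.585.

Posterior mean ≈ 216.585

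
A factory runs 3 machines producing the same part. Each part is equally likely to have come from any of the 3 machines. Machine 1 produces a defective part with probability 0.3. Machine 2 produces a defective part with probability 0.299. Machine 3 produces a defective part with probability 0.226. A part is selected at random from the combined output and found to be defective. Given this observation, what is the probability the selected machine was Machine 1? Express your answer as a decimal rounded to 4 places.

Tabulate prior·likelihood by source: [1] prior 0.333333, lik 0.3, product 0.1000; [2] prior 0.333333, lik 0.299, product 0.09967; [3] prior 0.333333, lik 0.226, product 0.07533.
Normalizing constant = 0.27500; the posterior for Machine 1 is its product over the sum, 0.1000/0.27500 = 0.3636.

Posterior probability ≈ 0.3636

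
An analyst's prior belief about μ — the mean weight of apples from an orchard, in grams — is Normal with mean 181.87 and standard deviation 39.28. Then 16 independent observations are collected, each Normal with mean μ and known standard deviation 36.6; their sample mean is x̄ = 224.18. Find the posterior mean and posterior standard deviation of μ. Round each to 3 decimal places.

Posterior mean ≈ 222.002; posterior SD ≈ 8.911

With known σ, the Normal prior is conjugate. Weight on the data is w = (n/σ²)/(n/σ² + 1/τ₀²) = 0.0119442/(0.0119442+0.00064812) = 0.94853.
Posterior mean = w·x̄ + (1−w)·μ₀ = 0.94853·224.18 + 0.051470·181.87 = 222.002. Posterior variance = 1/(0.0119442+0.00064812) = 79.4133, so SD = 8.911.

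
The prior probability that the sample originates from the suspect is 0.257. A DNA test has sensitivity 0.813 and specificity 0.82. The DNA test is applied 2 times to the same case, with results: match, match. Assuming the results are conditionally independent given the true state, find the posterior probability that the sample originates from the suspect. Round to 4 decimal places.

Posterior P(H) ≈ 0.8759

Let H be the event that the sample originates from the suspect; start with P(H) = 0.257. P('match'|H) = 0.813, P('match'|¬H) = 0.18.
Update on result 1 ('match'): P(H) ← 0.813·0.2570 / (0.813·0.2570 + 0.18·0.7430) = 0.20894/0.34268 = 0.6097.
Update on result 2 ('match'): P(H) ← 0.813·0.6097 / (0.813·0.6097 + 0.18·0.3903) = 0.49571/0.56596 = 0.8759.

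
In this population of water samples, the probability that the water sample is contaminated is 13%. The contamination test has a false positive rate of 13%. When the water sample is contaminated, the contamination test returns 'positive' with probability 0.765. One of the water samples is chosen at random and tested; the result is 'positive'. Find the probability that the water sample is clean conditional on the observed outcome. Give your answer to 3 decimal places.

Write H for 'the water sample is contaminated'. Prior odds H:¬H = 0.13/0.87 = 0.14943. For the 'positive' outcome, the likelihood ratio is 0.765/0.13 = 5.8846.
Posterior odds = 0.14943 × 5.8846 = 0.87931, so P(H|E) = 0.87931/(1+0.87931) = 0.468. Then P(¬H|E) = 1 − 0.468 = 0.532.

P(¬H | E) ≈ 0.532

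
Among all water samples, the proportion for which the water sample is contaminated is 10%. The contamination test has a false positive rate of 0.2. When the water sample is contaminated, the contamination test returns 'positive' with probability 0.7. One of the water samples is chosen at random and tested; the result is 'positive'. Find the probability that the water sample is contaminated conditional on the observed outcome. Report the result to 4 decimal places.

Write H for 'the water sample is contaminated'. Prior odds H:¬H = 0.1/0.9 = 0.11111. For the 'positive' outcome, the likelihood ratio is 0.7/0.2 = 3.5000.
Posterior odds = 0.11111 × 3.5000 = 0.38889, so P(H|E) = 0.38889/(1+0.38889) = 0.2800.

P(H | E) ≈ 0.2800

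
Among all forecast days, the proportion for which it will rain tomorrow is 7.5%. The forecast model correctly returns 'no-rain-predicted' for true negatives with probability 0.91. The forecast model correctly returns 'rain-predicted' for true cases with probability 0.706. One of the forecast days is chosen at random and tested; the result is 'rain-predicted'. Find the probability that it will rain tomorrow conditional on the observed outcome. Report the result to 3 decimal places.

Write H for 'it will rain tomorrow'. Prior odds H:¬H = 0.075/0.925 = 0.081081. For the 'rain-predicted' outcome, the likelihood ratio is 0.706/0.09 = 7.8444.
Posterior odds = 0.081081 × 7.8444 = 0.63604, so P(H|E) = 0.63604/(1+0.63604) = 0.389.

P(H | E) ≈ 0.389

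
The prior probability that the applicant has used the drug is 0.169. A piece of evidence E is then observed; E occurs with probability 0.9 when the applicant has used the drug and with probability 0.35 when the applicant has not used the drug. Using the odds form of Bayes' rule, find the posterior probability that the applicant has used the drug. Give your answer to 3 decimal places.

Posterior probability ≈ 0.343

Prior odds = 0.169/(1−0.169) = 0.20337.
Likelihood ratio for E = 0.9/0.35 = 2.5714.
Posterior odds = prior odds × LR = 0.52295.
Posterior probability = odds/(1+odds) = 0.52295/1.5229 = 0.343.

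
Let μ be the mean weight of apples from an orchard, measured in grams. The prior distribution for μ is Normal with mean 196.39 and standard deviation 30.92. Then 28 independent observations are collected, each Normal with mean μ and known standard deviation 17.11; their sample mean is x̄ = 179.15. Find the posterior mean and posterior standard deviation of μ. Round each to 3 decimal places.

With known σ, the Normal prior is conjugate. Weight on the data is w = (n/σ²)/(n/σ² + 1/τ₀²) = 0.0956441/(0.0956441+0.00104597) = 0.98918.
Posterior mean = w·x̄ + (1−w)·μ₀ = 0.98918·179.15 + 0.010818·196.39 = 179.336. Posterior variance = 1/(0.0956441+0.00104597) = 10.3423, so SD = 3.216.

Posterior mean ≈ 179.336; posterior SD ≈ 3.216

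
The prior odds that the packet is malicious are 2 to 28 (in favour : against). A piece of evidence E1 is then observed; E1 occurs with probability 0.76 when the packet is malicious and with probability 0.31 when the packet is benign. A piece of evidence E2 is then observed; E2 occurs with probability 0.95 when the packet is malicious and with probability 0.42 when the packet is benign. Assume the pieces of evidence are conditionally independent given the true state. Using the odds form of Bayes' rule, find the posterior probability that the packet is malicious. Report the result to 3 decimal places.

Prior odds = 2/28 = 0.071429.
Likelihood ratio for E1 = 0.76/0.31 = 2.4516.
Likelihood ratio for E2 = 0.95/0.42 = 2.2619.
Posterior odds = prior odds × LR₁ × LR₂ = 0.39609.
Posterior probability = odds/(1+odds) = 0.39609/1.3961 = 0.284.

Posterior probability ≈ 0.284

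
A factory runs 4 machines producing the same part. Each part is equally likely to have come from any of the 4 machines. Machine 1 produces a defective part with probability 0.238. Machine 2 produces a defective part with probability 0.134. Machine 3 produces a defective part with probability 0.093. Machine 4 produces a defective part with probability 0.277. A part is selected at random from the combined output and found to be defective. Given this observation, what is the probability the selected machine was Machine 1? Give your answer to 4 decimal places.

Posterior probability ≈ 0.3208

P(defective|M1) = 0.238; P(defective|M2) = 0.134; P(defective|M3) = 0.093; P(defective|M4) = 0.277.
Prior × likelihood for each source: 0.25·0.238=0.05950, 0.25·0.134=0.03350, 0.25·0.093=0.02325, 0.25·0.277=0.06925. Summing gives P(defective) = 0.18550.
P(Machine 1 | defective) = 0.05950 / 0.18550 = 0.3208.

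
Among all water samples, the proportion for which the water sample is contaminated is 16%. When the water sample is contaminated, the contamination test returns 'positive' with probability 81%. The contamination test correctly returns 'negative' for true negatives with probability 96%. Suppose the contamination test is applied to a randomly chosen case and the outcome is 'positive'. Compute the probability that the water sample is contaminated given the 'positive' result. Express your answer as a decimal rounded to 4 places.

Let H be the event that the water sample is contaminated. P(H) = 0.16, so P(¬H) = 0.84. With E the 'positive' result, P(E|H) = 0.81 and P(E|¬H) = 0.04.
P(E) = 0.81·0.16 + 0.04·0.84 = 0.12960 + 0.033600 = 0.16320.
By Bayes' theorem, P(H|E) = 0.12960 / 0.16320 = 0.7941.

P(H | E) ≈ 0.7941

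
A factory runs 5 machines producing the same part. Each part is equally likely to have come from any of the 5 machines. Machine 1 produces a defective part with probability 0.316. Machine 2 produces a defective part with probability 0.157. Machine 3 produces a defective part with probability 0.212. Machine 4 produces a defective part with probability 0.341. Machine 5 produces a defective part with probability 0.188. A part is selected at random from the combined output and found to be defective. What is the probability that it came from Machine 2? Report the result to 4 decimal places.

Posterior probability ≈ 0.1293

Tabulate prior·likelihood by source: [1] prior 0.2, lik 0.316, product 0.06320; [2] prior 0.2, lik 0.157, product 0.03140; [3] prior 0.2, lik 0.212, product 0.04240; [4] prior 0.2, lik 0.341, product 0.06820; [5] prior 0.2, lik 0.188, product 0.03760.
Normalizing constant = 0.24280; the posterior for Machine 2 is its product over the sum, 0.03140/0.24280 = 0.1293.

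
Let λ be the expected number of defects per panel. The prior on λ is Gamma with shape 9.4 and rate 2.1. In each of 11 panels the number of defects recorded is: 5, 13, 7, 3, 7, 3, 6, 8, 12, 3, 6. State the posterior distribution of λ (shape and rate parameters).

Posterior: Gamma(shape=82.4, rate=13.1)

The Poisson likelihood adds the total count to the shape and the number of exposure periods to the rate. Here ∑xᵢ = 73 and n = 11, so shape 9.4→82.4 and rate 2.1→13.1.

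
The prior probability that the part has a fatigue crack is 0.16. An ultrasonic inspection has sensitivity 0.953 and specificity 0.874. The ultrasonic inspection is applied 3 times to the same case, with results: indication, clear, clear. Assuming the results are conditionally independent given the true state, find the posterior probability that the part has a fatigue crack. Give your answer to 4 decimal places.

Posterior P(H) ≈ 0.0041

With H the event that the part has a fatigue crack, the joint likelihood of the observed sequence is P(data|H) = 0.953·0.047·0.047 = 0.0021052 and P(data|¬H) = 0.126·0.874·0.874 = 0.096248.
Bayes: P(H|data) = 0.16·0.0021052 / (0.16·0.0021052 + 0.84·0.096248) = 0.00033683/0.081185 = 0.0041.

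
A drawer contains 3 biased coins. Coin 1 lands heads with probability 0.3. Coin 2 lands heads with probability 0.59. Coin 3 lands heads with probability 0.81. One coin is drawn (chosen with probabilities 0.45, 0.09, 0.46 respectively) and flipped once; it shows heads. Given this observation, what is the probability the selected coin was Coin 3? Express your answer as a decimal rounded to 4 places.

Posterior probability ≈ 0.6645

Tabulate prior·likelihood by source: [1] prior 0.45, lik 0.3, product 0.1350; [2] prior 0.09, lik 0.59, product 0.05310; [3] prior 0.46, lik 0.81, product 0.3726.
Normalizing constant = 0.56070; the posterior for Coin 3 is its product over the sum, 0.3726/0.56070 = 0.6645.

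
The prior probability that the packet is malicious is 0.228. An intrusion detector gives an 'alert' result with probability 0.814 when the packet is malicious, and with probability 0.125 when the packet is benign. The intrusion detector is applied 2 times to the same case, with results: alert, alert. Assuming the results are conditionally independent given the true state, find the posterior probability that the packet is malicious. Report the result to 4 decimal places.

Posterior P(H) ≈ 0.9261

Let H be the event that the packet is malicious; start with P(H) = 0.228. P('alert'|H) = 0.814, P('alert'|¬H) = 0.125.
Update on result 1 ('alert'): P(H) ← 0.814·0.2280 / (0.814·0.2280 + 0.125·0.7720) = 0.18559/0.28209 = 0.6579.
Update on result 2 ('alert'): P(H) ← 0.814·0.6579 / (0.814·0.6579 + 0.125·0.3421) = 0.53554/0.57830 = 0.9261.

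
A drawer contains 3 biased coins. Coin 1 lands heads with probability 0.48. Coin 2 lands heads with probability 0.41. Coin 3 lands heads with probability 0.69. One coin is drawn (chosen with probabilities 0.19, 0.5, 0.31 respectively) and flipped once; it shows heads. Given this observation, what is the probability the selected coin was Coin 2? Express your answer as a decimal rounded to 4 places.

Tabulate prior·likelihood by source: [1] prior 0.19, lik 0.48, product 0.09120; [2] prior 0.5, lik 0.41, product 0.2050; [3] prior 0.31, lik 0.69, product 0.2139.
Normalizing constant = 0.51010; the posterior for Coin 2 is its product over the sum, 0.2050/0.51010 = 0.4019.

Posterior probability ≈ 0.4019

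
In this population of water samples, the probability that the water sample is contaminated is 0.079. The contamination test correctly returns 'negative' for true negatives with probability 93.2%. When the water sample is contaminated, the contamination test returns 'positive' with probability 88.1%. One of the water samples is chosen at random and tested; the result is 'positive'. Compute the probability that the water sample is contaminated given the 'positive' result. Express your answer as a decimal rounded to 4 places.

Let H be the event that the water sample is contaminated. P(H) = 0.079, so P(¬H) = 0.921. With E the 'positive' result, P(E|H) = 0.881 and P(E|¬H) = 0.068.
P(E) = 0.881·0.079 + 0.068·0.921 = 0.069599 + 0.062628 = 0.13223.
By Bayes' theorem, P(H|E) = 0.069599 / 0.13223 = 0.5264.

P(H | E) ≈ 0.5264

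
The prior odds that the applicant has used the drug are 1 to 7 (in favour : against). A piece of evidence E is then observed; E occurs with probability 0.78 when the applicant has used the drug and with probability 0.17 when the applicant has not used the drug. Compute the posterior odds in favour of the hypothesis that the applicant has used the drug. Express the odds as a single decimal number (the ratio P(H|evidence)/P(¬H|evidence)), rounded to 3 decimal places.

Prior odds = 1/7 = 0.14286.
Likelihood ratio for E = 0.78/0.17 = 4.5882.
Posterior odds = prior odds × LR = 0.65546.

Posterior odds ≈ 0.655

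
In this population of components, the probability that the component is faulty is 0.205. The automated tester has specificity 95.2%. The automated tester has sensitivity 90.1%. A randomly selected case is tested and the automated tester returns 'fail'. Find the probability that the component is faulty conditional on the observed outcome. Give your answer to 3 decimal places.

Let H be the event that the component is faulty. P(H) = 0.205, so P(¬H) = 0.795. With E the 'fail' result, P(E|H) = 0.901 and P(E|¬H) = 0.048.
P(E) = 0.901·0.205 + 0.048·0.795 = 0.18470 + 0.038160 = 0.22286.
By Bayes' theorem, P(H|E) = 0.18470 / 0.22286 = 0.829.

P(H | E) ≈ 0.829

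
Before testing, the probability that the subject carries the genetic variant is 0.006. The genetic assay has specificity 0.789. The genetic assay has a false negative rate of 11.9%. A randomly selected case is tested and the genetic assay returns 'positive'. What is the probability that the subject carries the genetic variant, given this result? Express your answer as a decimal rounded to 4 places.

Let H be the event that the subject carries the genetic variant. P(H) = 0.006, so P(¬H) = 0.994. With E the 'positive' result, P(E|H) = 0.881 and P(E|¬H) = 0.211.
P(E) = 0.881·0.006 + 0.211·0.994 = 0.0052860 + 0.20973 = 0.21502.
By Bayes' theorem, P(H|E) = 0.0052860 / 0.21502 = 0.0246.

P(H | E) ≈ 0.0246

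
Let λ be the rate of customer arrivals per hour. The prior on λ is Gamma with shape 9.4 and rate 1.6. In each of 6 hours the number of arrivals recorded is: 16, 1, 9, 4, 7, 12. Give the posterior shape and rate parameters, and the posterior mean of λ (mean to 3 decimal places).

Total count ∑xᵢ = 49 over n = 6 hours.
Gamma is conjugate to the Poisson likelihood: posterior is Gamma(shape = 9.4+49 = 58.4, rate = 1.6+6 = 7.6).
Posterior mean = shape/rate = 58.4/7.6 = 7.684.

Posterior: Gamma(shape=58.4, rate=7.6); mean ≈ 7.684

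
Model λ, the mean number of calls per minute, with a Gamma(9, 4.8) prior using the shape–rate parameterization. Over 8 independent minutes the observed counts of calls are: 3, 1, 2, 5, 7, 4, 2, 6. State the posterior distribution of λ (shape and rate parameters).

Posterior: Gamma(shape=39, rate=12.8)

Total count ∑xᵢ = 30 over n = 8 minutes.
Gamma is conjugate to the Poisson likelihood: posterior is Gamma(shape = 9+30 = 39, rate = 4.8+8 = 12.8).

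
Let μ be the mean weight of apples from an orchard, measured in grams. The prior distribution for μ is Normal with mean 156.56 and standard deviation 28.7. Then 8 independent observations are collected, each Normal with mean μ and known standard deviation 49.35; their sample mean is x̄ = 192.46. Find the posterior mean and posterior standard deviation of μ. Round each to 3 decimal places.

Prior precision 1/τ₀² = 1/28.7² = 0.00121405; data precision n/σ² = 8/49.35² = 0.00328485.
Posterior precision = 0.00121405 + 0.00328485 = 0.00449890, giving posterior SD = 1/√0.00449890 = 14.909.
Posterior mean = (0.00121405·156.56 + 0.00328485·192.46) / 0.00449890 = 182.772.

Posterior mean ≈ 182.772; posterior SD ≈ 14.909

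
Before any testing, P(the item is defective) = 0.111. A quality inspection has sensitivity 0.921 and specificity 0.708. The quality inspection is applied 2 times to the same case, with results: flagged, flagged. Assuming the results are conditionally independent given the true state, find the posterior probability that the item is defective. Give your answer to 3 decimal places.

With H the event that the item is defective, the joint likelihood of the observed sequence is P(data|H) = 0.921·0.921 = 0.84824 and P(data|¬H) = 0.292·0.292 = 0.085264.
Bayes: P(H|data) = 0.111·0.84824 / (0.111·0.84824 + 0.889·0.085264) = 0.094155/0.16995 = 0.5540.

Posterior P(H) ≈ 0.554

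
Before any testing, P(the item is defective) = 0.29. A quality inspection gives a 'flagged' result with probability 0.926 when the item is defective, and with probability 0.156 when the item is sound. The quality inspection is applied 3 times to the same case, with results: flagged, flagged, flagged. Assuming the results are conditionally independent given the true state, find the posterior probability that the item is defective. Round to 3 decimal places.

With H the event that the item is defective, the joint likelihood of the observed sequence is P(data|H) = 0.926·0.926·0.926 = 0.79402 and P(data|¬H) = 0.156·0.156·0.156 = 0.0037964.
Bayes: P(H|data) = 0.29·0.79402 / (0.29·0.79402 + 0.71·0.0037964) = 0.23027/0.23296 = 0.9884.

Posterior P(H) ≈ 0.988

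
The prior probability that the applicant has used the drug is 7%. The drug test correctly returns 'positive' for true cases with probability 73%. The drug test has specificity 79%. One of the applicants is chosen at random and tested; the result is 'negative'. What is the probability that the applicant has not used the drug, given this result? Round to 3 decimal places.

Let H be the event that the applicant has used the drug. P(H) = 0.07, so P(¬H) = 0.93. With E the 'negative' result, P(E|H) = 0.27 and P(E|¬H) = 0.79.
P(E) = 0.27·0.07 + 0.79·0.93 = 0.018900 + 0.73470 = 0.75360.
By Bayes' theorem, P(H|E) = 0.018900 / 0.75360 = 0.025. Hence P(¬H|E) = 1 − 0.025 = 0.975.

P(¬H | E) ≈ 0.975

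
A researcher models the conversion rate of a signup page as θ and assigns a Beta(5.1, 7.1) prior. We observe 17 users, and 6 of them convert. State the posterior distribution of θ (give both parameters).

Observing 6 successes and 11 failures updates Beta(5.1, 7.1) by adding the success and failure counts to the two shape parameters: α = 5.1+6 = 11.1, β = 7.1+11 = 18.1.

Posterior: Beta(11.1, 18.1)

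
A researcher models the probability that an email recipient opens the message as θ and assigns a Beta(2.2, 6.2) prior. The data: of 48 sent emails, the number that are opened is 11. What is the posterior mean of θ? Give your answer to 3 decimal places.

Posterior mean ≈ 0.234

The binomial likelihood is conjugate to the Beta prior: with 11 successes and 37 failures, the posterior is Beta(2.2+11, 6.2+37) = Beta(13.2, 43.2).
Posterior mean = α/(α+β) = 13.2/56.4 = 0.234.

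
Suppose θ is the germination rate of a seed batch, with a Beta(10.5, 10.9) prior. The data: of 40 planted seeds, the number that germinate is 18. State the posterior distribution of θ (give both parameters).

Observing 18 successes and 22 failures updates Beta(10.5, 10.9) by adding the success and failure counts to the two shape parameters: α = 10.5+18 = 28.5, β = 10.9+22 = 32.9.

Posterior: Beta(28.5, 32.9)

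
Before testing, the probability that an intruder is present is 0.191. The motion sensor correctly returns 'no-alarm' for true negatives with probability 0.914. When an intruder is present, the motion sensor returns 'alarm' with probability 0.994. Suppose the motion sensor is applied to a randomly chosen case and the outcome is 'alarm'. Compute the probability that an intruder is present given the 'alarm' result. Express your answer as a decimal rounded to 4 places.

P(H | E) ≈ 0.7318

Let H be the event that an intruder is present. P(H) = 0.191, so P(¬H) = 0.809. With E the 'alarm' result, P(E|H) = 0.994 and P(E|¬H) = 0.086.
P(E) = 0.994·0.191 + 0.086·0.809 = 0.18985 + 0.069574 = 0.25943.
By Bayes' theorem, P(H|E) = 0.18985 / 0.25943 = 0.7318.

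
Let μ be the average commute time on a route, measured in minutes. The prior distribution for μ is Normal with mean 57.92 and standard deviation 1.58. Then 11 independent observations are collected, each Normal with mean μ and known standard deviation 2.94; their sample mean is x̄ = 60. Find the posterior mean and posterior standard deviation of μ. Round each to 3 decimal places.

Prior precision 1/τ₀² = 1/1.58² = 0.400577; data precision n/σ² = 11/2.94² = 1.27262.
Posterior precision = 0.400577 + 1.27262 = 1.67319, giving posterior SD = 1/√1.67319 = 0.773.
Posterior mean = (0.400577·57.92 + 1.27262·60) / 1.67319 = 59.502.

Posterior mean ≈ 59.502; posterior SD ≈ 0.773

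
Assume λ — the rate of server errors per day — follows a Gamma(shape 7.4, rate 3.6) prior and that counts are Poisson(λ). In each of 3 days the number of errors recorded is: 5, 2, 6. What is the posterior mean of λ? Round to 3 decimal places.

Total count ∑xᵢ = 13 over n = 3 days.
Gamma is conjugate to the Poisson likelihood: posterior is Gamma(shape = 7.4+13 = 20.4, rate = 3.6+3 = 6.6).
E[λ | data] = 20.4/6.6 = 3.091.

Posterior mean ≈ 3.091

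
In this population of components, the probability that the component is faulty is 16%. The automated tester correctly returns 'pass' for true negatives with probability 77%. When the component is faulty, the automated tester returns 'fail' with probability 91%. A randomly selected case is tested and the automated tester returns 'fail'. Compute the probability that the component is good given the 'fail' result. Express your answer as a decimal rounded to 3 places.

P(¬H | E) ≈ 0.570

Let H be the event that the component is faulty. P(H) = 0.16, so P(¬H) = 0.84. With E the 'fail' result, P(E|H) = 0.91 and P(E|¬H) = 0.23.
P(E) = 0.91·0.16 + 0.23·0.84 = 0.14560 + 0.19320 = 0.33880.
By Bayes' theorem, P(H|E) = 0.14560 / 0.33880 = 0.430. Hence P(¬H|E) = 1 − 0.430 = 0.570.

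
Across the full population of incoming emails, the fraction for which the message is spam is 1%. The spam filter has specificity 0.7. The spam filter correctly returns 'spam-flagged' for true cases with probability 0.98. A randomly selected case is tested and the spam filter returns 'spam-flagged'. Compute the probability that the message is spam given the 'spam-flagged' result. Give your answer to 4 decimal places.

P(H | E) ≈ 0.0319

Let H be the event that the message is spam. P(H) = 0.01, so P(¬H) = 0.99. With E the 'spam-flagged' result, P(E|H) = 0.98 and P(E|¬H) = 0.3.
P(E) = 0.98·0.01 + 0.3·0.99 = 0.0098000 + 0.29700 = 0.30680.
By Bayes' theorem, P(H|E) = 0.0098000 / 0.30680 = 0.0319.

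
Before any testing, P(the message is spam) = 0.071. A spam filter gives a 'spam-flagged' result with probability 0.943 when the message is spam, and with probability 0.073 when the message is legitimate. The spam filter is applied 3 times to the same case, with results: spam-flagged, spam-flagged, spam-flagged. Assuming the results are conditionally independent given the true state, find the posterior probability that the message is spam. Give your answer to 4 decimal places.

Posterior P(H) ≈ 0.9940

With H the event that the message is spam, the joint likelihood of the observed sequence is P(data|H) = 0.943·0.943·0.943 = 0.83856 and P(data|¬H) = 0.073·0.073·0.073 = 0.00038902.
Bayes: P(H|data) = 0.071·0.83856 / (0.071·0.83856 + 0.929·0.00038902) = 0.059538/0.059899 = 0.9940.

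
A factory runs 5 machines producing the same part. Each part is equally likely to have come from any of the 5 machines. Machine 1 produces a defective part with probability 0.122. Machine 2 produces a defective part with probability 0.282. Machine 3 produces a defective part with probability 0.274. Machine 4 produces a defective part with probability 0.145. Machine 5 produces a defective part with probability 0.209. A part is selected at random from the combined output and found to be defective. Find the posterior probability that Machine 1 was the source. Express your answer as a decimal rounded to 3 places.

P(defective|M1) = 0.122; P(defective|M2) = 0.282; P(defective|M3) = 0.274; P(defective|M4) = 0.145; P(defective|M5) = 0.209.
Prior × likelihood for each source: 0.2·0.122=0.02440, 0.2·0.282=0.05640, 0.2·0.274=0.05480, 0.2·0.145=0.02900, 0.2·0.209=0.04180. Summing gives P(defective) = 0.20640.
P(Machine 1 | defective) = 0.02440 / 0.20640 = 0.118.

Posterior probability ≈ 0.118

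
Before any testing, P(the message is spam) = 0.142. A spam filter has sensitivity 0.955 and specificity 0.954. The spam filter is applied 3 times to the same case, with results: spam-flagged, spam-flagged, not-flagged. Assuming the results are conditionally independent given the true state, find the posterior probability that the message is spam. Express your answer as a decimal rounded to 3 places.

Posterior P(H) ≈ 0.771

Let H be the event that the message is spam; start with P(H) = 0.142. P('spam-flagged'|H) = 0.955, P('spam-flagged'|¬H) = 0.046.
Update on result 1 ('spam-flagged'): P(H) ← 0.955·0.1420 / (0.955·0.1420 + 0.046·0.8580) = 0.13561/0.17508 = 0.7746.
Update on result 2 ('spam-flagged'): P(H) ← 0.955·0.7746 / (0.955·0.7746 + 0.046·0.2254) = 0.73971/0.75008 = 0.9862.
Update on result 3 ('not-flagged'): P(H) ← 0.045·0.9862 / (0.045·0.9862 + 0.954·0.0138) = 0.044378/0.057567 = 0.7709.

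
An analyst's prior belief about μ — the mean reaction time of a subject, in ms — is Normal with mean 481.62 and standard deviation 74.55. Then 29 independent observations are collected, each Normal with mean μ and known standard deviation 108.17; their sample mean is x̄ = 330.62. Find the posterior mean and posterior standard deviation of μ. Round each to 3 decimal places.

Prior precision 1/τ₀² = 1/74.55² = 0.00017993; data precision n/σ² = 29/108.17² = 0.00247847.
Posterior precision = 0.00017993 + 0.00247847 = 0.00265840, giving posterior SD = 1/√0.00265840 = 19.395.
Posterior mean = (0.00017993·481.62 + 0.00247847·330.62) / 0.00265840 = 340.840.

Posterior mean ≈ 340.840; posterior SD ≈ 19.395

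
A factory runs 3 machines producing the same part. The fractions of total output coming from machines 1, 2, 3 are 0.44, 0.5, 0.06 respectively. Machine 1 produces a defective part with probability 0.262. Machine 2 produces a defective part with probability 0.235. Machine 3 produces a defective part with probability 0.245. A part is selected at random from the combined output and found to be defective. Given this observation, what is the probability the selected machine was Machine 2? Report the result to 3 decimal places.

Tabulate prior·likelihood by source: [1] prior 0.44, lik 0.262, product 0.1153; [2] prior 0.5, lik 0.235, product 0.1175; [3] prior 0.06, lik 0.245, product 0.01470.
Normalizing constant = 0.24748; the posterior for Machine 2 is its product over the sum, 0.1175/0.24748 = 0.475.

Posterior probability ≈ 0.475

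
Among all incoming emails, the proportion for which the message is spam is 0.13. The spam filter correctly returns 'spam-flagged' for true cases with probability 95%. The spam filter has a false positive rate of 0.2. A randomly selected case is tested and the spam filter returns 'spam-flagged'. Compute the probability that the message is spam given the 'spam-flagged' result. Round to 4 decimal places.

Let H be the event that the message is spam. P(H) = 0.13, so P(¬H) = 0.87. With E the 'spam-flagged' result, P(E|H) = 0.95 and P(E|¬H) = 0.2.
P(E) = 0.95·0.13 + 0.2·0.87 = 0.12350 + 0.17400 = 0.29750.
By Bayes' theorem, P(H|E) = 0.12350 / 0.29750 = 0.4151.

P(H | E) ≈ 0.4151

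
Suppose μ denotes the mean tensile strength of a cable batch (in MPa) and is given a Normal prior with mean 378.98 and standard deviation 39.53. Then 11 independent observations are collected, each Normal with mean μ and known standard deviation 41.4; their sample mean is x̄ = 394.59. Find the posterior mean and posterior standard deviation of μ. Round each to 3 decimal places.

Posterior mean ≈ 393.175; posterior SD ≈ 11.903

Prior precision 1/τ₀² = 1/39.53² = 0.00063995; data precision n/σ² = 11/41.4² = 0.00641789.
Posterior precision = 0.00063995 + 0.00641789 = 0.00705784, giving posterior SD = 1/√0.00705784 = 11.903.
Posterior mean = (0.00063995·378.98 + 0.00641789·394.59) / 0.00705784 = 393.175.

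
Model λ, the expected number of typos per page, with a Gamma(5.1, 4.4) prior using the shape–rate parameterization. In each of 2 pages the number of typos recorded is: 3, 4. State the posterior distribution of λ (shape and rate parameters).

The Poisson likelihood adds the total count to the shape and the number of exposure periods to the rate. Here ∑xᵢ = 7 and n = 2, so shape 5.1→12.1 and rate 4.4→6.4.

Posterior: Gamma(shape=12.1, rate=6.4)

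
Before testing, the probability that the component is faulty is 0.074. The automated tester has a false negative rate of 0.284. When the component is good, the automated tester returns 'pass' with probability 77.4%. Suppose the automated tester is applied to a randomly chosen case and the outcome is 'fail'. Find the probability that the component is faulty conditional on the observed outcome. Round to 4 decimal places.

P(H | E) ≈ 0.2020

Write H for 'the component is faulty'. Prior odds H:¬H = 0.074/0.926 = 0.079914. For the 'fail' outcome, the likelihood ratio is 0.716/0.226 = 3.1681.
Posterior odds = 0.079914 × 3.1681 = 0.25318, so P(H|E) = 0.25318/(1+0.25318) = 0.2020.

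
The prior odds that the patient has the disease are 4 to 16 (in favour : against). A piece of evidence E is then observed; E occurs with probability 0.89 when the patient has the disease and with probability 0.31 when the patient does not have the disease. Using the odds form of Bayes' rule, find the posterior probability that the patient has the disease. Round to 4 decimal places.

Prior odds = 4/16 = 0.25000. In log-odds, ln(0.25000) = -1.3863.
Add log likelihood ratio: ln(2.8710) = 1.0546.
Posterior log-odds = -0.33165, so posterior odds = exp(-0.33165) = 0.71774. Converting, P(H|E) = 0.71774/1.7177 = 0.4178.

Posterior probability ≈ 0.4178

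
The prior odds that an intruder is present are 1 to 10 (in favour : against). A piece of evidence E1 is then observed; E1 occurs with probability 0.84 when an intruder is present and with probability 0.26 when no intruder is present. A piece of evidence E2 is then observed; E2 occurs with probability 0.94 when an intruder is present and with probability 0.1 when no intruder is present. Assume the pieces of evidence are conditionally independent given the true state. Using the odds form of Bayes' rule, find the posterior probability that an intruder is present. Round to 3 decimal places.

Prior odds = 1/10 = 0.10000.
Likelihood ratio for E1 = 0.84/0.26 = 3.2308.
Likelihood ratio for E2 = 0.94/0.1 = 9.4000.
Posterior odds = prior odds × LR₁ × LR₂ = 3.0369.
Posterior probability = odds/(1+odds) = 3.0369/4.0369 = 0.752.

Posterior probability ≈ 0.752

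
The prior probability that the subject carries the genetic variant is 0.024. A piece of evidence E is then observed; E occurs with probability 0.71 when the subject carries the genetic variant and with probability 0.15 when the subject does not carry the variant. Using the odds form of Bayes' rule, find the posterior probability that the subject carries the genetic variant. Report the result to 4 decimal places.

Prior odds = 0.024/(1−0.024) = 0.024590. In log-odds, ln(0.024590) = -3.7054.
Add log likelihood ratio: ln(4.7333) = 1.5546.
Posterior log-odds = -2.1508, so posterior odds = exp(-2.1508) = 0.11639. Converting, P(H|E) = 0.11639/1.1164 = 0.1043.

Posterior probability ≈ 0.1043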